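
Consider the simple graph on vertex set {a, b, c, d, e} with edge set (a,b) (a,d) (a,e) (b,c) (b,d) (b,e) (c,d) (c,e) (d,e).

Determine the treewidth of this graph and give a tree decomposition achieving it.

Treewidth 3.
Bags: B1 = {a, b, d, e}  B2 = {b, c, d, e}
Tree: B1–B2

Each bag holds 4 vertices, so the decomposition has width 3, which upper-bounds the treewidth. On the other hand G contains the 4-clique {b, c, d, e}. A clique must lie in a single bag of any decomposition, so no decomposition can have width below 3. Therefore the treewidth is 3.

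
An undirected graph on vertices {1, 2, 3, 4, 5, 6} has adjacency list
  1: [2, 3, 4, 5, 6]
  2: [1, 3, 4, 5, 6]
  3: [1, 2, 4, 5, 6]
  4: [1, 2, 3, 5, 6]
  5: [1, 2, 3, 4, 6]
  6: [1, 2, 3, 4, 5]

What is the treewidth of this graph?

A width-5 tree decomposition is:
Bags: B1 = {1, 2, 3, 4, 5, 6}
Tree: (single bag)
A single bag containing all 6 vertices is trivially a valid decomposition of width 5. For the lower bound, the 6 vertices {1, 2, 3, 4, 5, 6} are pairwise adjacent, and any tree decomposition puts a clique entirely inside one bag — forcing width ≥ 5. Hence tw(G) = 5 exactly.

5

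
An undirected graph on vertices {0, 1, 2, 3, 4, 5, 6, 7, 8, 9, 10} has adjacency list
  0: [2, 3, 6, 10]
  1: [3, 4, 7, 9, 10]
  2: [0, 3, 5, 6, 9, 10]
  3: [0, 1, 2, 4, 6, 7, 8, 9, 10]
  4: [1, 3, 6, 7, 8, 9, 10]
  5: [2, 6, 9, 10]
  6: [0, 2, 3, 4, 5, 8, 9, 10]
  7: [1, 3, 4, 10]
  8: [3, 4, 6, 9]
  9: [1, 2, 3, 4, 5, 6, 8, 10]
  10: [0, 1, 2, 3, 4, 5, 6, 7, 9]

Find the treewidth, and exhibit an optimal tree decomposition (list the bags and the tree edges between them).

Treewidth 4.
Bags: B1 = {2, 3, 6, 9, 10}  B2 = {3, 4, 6, 9, 10}  B3 = {0, 2, 3, 6, 10}  B4 = {3, 4, 6, 8, 9}  B5 = {1, 3, 4, 9, 10}  B6 = {2, 5, 6, 9, 10}  B7 = {1, 3, 4, 7, 10}
Tree: B1–B2, B1–B3, B2–B4, B2–B5, B1–B6, B5–B7

Each bag holds 5 vertices, so the decomposition has width 4, which upper-bounds the treewidth. Conversely, {3, 4, 6, 8, 9} is a clique of size 5, and the vertices of any clique must share a bag in every tree decomposition; so some bag has ≥ 5 vertices and tw(G) ≥ 4. The upper and lower bounds meet at 4, so that is the treewidth.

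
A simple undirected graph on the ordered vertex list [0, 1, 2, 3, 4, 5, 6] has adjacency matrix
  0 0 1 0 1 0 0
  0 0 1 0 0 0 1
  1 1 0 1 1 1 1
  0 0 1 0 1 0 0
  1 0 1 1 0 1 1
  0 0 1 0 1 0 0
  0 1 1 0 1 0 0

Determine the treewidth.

2

A width-2 tree decomposition is:
Bags: B1 = {0, 2, 4}  B2 = {2, 4, 5}  B3 = {2, 4, 6}  B4 = {1, 2, 6}  B5 = {2, 3, 4}
Tree: B1–B2, B1–B3, B3–B4, B3–B5
Every bag has size at most 3, so the width is 3 − 1 = 2 and tw(G) ≤ 2. For the lower bound, the 3 vertices {1, 2, 6} are pairwise adjacent, and any tree decomposition puts a clique entirely inside one bag — forcing width ≥ 2. Therefore the treewidth is 2.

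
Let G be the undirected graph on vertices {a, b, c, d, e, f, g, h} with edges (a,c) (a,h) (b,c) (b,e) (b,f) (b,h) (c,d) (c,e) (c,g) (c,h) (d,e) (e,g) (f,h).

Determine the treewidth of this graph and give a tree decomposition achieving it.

Treewidth 2.
Bags: B1 = {b, c, h}  B2 = {a, c, h}  B3 = {b, c, e}  B4 = {c, e, g}  B5 = {b, f, h}  B6 = {c, d, e}
Tree: B1–B2, B1–B3, B3–B4, B1–B5, B3–B6

Each bag holds 3 vertices, so the decomposition has width 2, which upper-bounds the treewidth. On the other hand G contains the 3-clique {c, e, g}. A clique must lie in a single bag of any decomposition, so no decomposition can have width below 2. Combining the bounds, tw(G) = 2.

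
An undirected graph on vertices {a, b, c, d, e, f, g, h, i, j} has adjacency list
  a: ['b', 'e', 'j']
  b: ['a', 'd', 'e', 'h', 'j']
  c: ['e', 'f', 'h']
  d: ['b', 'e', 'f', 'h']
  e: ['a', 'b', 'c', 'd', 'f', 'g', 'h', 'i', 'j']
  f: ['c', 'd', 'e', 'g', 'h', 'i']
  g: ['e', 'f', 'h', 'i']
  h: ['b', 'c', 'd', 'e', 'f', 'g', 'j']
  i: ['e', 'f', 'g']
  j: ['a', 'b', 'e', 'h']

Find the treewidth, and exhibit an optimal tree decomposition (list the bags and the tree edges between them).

Treewidth 3.
One optimal decomposition is:
Bags: B1 = {b, d, e, h}  B2 = {d, e, f, h}  B3 = {b, e, h, j}  B4 = {c, e, f, h}  B5 = {e, f, g, h}  B6 = {e, f, g, i}  B7 = {a, b, e, j}
Tree: B1–B2, B1–B3, B2–B4, B4–B5, B5–B6, B3–B7

Every bag has size at most 4, so the width is 4 − 1 = 3 and tw(G) ≤ 3. Conversely, {b, e, h, j} is a clique of size 4, and the vertices of any clique must share a bag in every tree decomposition; so some bag has ≥ 4 vertices and tw(G) ≥ 3. Therefore the treewidth is 3.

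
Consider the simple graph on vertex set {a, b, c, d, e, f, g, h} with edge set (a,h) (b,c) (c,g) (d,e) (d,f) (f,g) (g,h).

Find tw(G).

A width-1 tree decomposition is:
Bags: B1 = {g, h}  B2 = {f, g}  B3 = {d, f}  B4 = {c, g}  B5 = {a, h}  B6 = {b, c}  B7 = {d, e}
Tree: B1–B2, B2–B3, B2–B4, B1–B5, B4–B6, B3–B7
Every bag has size at most 2, so the width is 2 − 1 = 1 and tw(G) ≤ 1. G has an edge, so its treewidth is at least 1. Combining the bounds, tw(G) = 1.

1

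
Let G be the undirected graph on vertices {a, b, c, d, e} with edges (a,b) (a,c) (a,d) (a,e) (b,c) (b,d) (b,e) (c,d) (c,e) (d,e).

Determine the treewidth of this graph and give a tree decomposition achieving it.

With just one bag of size 5, the width is 5 − 1 = 4, so tw(G) ≤ 4. Conversely, {a, b, c, d, e} is a clique of size 5, and the vertices of any clique must share a bag in every tree decomposition; so some bag has ≥ 5 vertices and tw(G) ≥ 4. Combining the bounds, tw(G) = 4.

Treewidth 4.
Bags: B1 = {a, b, c, d, e}
Tree: (single bag)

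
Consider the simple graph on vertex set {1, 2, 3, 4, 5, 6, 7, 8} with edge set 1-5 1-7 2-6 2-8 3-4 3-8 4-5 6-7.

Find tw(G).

A width-2 tree decomposition is:
Bags: B1 = {1, 6, 7}  B2 = {1, 2, 6}  B3 = {1, 2, 8}  B4 = {1, 3, 8}  B5 = {1, 3, 4}  B6 = {1, 4, 5}
Tree: B1–B2, B2–B3, B3–B4, B4–B5, B5–B6
The largest bag has 3 vertices, giving width 2; this decomposition certifies tw(G) ≤ 2. Since 1–7–6–2–8–3–4–5–1 is a cycle in G, G is not acyclic. Forests are exactly the graphs of treewidth ≤ 1, so tw(G) ≥ 2. Hence tw(G) = 2 exactly.

2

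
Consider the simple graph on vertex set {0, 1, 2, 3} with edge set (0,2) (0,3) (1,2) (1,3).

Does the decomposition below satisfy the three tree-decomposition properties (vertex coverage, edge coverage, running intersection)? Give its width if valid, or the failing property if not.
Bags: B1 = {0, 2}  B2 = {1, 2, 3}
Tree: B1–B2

No — edge (3,0) lies in no bag.

A tree decomposition must satisfy three properties: every vertex lies in some bag; for every edge, both endpoints lie together in some bag; and for every vertex, the bags containing it form a connected subtree. Here edge (3,0) lies in no bag, so the decomposition is invalid.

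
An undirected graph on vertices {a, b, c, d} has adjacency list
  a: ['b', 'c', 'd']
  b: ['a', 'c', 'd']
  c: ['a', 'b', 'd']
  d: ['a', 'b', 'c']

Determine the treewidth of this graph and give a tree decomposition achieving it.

Treewidth 3.
Bags: B1 = {a, b, c, d}
Tree: (single bag)

With just one bag of size 4, the width is 4 − 1 = 3, so tw(G) ≤ 3. On the other hand G contains the 4-clique {a, b, c, d}. A clique must lie in a single bag of any decomposition, so no decomposition can have width below 3. The upper and lower bounds meet at 3, so that is the treewidth.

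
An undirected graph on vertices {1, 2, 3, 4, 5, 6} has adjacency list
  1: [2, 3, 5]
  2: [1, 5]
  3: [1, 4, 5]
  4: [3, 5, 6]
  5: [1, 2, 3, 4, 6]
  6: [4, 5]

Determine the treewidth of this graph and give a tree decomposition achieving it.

Every bag has size at most 3, so the width is 3 − 1 = 2 and tw(G) ≤ 2. For the lower bound, the 3 vertices {1, 2, 5} are pairwise adjacent, and any tree decomposition puts a clique entirely inside one bag — forcing width ≥ 2. Therefore the treewidth is 2.

Treewidth 2.
One such decomposition:
Bags: B1 = {3, 4, 5}  B2 = {1, 3, 5}  B3 = {1, 2, 5}  B4 = {4, 5, 6}
Tree: B1–B2, B2–B3, B1–B4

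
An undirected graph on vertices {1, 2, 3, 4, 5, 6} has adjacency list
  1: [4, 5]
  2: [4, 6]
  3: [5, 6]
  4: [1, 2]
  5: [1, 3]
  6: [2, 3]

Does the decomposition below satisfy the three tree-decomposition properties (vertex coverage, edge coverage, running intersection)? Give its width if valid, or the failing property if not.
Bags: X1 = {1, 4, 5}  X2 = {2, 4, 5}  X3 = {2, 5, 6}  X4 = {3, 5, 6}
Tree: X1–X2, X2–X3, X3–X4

Checking the three conditions: (i) the bags cover all of {1, 2, 3, 4, 5, 6}; (ii) for each edge, some bag contains both endpoints; (iii) the bags containing any fixed vertex form a subtree. All hold, so the decomposition is valid with width 3 − 1 = 2.

Yes; width 2.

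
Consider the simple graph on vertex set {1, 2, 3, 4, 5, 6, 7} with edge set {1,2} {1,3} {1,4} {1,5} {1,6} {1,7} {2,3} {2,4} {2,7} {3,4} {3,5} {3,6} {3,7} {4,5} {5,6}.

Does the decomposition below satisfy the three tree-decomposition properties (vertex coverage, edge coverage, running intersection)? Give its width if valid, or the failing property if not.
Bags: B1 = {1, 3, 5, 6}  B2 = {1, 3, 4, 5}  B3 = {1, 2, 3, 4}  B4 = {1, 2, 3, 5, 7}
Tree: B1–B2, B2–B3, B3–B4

No — bags containing vertex 5 are not connected in the tree.

A tree decomposition must satisfy three properties: every vertex lies in some bag; for every edge, both endpoints lie together in some bag; and for every vertex, the bags containing it form a connected subtree. Here bags containing vertex 5 are not connected in the tree, so the decomposition is invalid.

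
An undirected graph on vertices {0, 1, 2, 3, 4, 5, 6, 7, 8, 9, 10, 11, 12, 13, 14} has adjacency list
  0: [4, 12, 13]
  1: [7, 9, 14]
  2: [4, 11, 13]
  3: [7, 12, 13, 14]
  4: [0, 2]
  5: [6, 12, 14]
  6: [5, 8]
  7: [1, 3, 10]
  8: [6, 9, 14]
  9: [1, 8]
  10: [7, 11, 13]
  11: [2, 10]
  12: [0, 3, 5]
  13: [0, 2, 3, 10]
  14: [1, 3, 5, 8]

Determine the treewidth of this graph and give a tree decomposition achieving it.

Every bag has size at most 4, so the width is 4 − 1 = 3 and tw(G) ≤ 3. For the lower bound: the 4 vertex sets {2,4,11}, {10}, {13}, {0,3,7,12} are disjoint, each induces a connected subgraph, and every pair is joined by at least one edge of G. Contracting each set to a single vertex therefore yields K_{4} as a minor, and since treewidth is minor-monotone, tw(G) ≥ tw(K_{4}) = 3. Combining the bounds, tw(G) = 3.

Treewidth 3.
One such decomposition:
Bags: B1 = {2, 4, 10, 11}  B2 = {2, 4, 10, 13}  B3 = {0, 4, 10, 13}  B4 = {0, 7, 10, 13}  B5 = {0, 3, 7, 13}  B6 = {0, 3, 7, 12}  B7 = {1, 3, 7, 12}  B8 = {1, 3, 12, 14}  B9 = {1, 5, 12, 14}  B10 = {1, 5, 9, 14}  B11 = {5, 8, 9, 14}  B12 = {5, 6, 8, 9}
Tree: B1–B2, B2–B3, B3–B4, B4–B5, B5–B6, B6–B7, B7–B8, B8–B9, B9–B10, B10–B11, B11–B12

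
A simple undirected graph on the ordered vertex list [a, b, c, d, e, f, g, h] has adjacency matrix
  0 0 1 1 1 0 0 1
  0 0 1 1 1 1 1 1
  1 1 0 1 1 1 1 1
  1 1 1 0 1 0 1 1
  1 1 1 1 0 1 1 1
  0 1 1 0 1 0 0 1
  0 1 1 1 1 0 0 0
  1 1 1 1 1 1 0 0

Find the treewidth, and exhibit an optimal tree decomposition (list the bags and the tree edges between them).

The largest bag has 5 vertices, giving width 4; this decomposition certifies tw(G) ≤ 4. For the lower bound, the 5 vertices {b, c, d, e, g} are pairwise adjacent, and any tree decomposition puts a clique entirely inside one bag — forcing width ≥ 4. Hence tw(G) = 4 exactly.

Treewidth 4.
One such decomposition:
Bags: B1 = {b, c, d, e, h}  B2 = {a, c, d, e, h}  B3 = {b, c, d, e, g}  B4 = {b, c, e, f, h}
Tree: B1–B2, B1–B3, B1–B4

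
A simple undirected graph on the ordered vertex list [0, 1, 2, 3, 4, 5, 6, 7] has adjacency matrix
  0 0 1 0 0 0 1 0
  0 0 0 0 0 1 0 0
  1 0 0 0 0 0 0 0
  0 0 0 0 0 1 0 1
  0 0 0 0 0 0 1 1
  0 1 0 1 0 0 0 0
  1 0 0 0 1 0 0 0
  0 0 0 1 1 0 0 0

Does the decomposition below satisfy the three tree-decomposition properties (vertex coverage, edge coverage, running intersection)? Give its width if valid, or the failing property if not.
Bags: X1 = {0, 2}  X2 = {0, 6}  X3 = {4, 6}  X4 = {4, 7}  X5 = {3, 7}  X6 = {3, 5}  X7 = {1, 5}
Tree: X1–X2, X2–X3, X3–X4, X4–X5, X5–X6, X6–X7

Checking the three conditions: (i) the bags cover all of {0, 1, 2, 3, 4, 5, 6, 7}; (ii) for each edge, some bag contains both endpoints; (iii) the bags containing any fixed vertex form a subtree. All hold, so the decomposition is valid with width 2 − 1 = 1.

Yes; width 1.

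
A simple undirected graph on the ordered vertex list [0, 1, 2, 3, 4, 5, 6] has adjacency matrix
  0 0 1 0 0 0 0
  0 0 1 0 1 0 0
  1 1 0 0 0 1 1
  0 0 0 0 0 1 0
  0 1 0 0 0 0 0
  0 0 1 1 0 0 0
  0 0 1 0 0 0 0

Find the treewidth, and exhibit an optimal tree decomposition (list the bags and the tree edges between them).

Every bag has size at most 2, so the width is 2 − 1 = 1 and tw(G) ≤ 1. Any graph with an edge has treewidth ≥ 1, and G has the edge 5–2. The upper and lower bounds meet at 1, so that is the treewidth.

Treewidth 1.
Bags: B1 = {2, 5}  B2 = {1, 2}  B3 = {0, 2}  B4 = {3, 5}  B5 = {1, 4}  B6 = {2, 6}
Tree: B1–B2, B2–B3, B1–B4, B2–B5, B2–B6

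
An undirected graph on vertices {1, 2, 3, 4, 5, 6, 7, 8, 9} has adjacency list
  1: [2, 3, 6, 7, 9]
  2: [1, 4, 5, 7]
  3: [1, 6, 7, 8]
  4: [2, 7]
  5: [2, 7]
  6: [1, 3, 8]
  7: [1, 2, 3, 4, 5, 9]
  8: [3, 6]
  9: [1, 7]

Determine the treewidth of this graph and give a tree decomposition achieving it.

Treewidth 2.
One optimal decomposition is:
Bags: B1 = {1, 3, 7}  B2 = {1, 2, 7}  B3 = {2, 4, 7}  B4 = {1, 3, 6}  B5 = {3, 6, 8}  B6 = {1, 7, 9}  B7 = {2, 5, 7}
Tree: B1–B2, B2–B3, B1–B4, B4–B5, B1–B6, B3–B7

The largest bag has 3 vertices, giving width 2; this decomposition certifies tw(G) ≤ 2. Conversely, {3, 6, 8} is a clique of size 3, and the vertices of any clique must share a bag in every tree decomposition; so some bag has ≥ 3 vertices and tw(G) ≥ 2. Therefore the treewidth is 2.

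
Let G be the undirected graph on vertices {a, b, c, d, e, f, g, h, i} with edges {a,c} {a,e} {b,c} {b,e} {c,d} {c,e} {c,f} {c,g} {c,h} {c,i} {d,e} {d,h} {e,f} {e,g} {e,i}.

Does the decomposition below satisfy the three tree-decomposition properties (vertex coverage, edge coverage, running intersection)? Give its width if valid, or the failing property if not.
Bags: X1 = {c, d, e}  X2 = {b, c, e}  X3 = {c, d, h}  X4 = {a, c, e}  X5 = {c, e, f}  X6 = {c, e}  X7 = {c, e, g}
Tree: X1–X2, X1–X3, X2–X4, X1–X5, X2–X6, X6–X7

No — vertex i appears in no bag.

A tree decomposition must satisfy three properties: every vertex lies in some bag; for every edge, both endpoints lie together in some bag; and for every vertex, the bags containing it form a connected subtree. Here vertex i appears in no bag, so the decomposition is invalid.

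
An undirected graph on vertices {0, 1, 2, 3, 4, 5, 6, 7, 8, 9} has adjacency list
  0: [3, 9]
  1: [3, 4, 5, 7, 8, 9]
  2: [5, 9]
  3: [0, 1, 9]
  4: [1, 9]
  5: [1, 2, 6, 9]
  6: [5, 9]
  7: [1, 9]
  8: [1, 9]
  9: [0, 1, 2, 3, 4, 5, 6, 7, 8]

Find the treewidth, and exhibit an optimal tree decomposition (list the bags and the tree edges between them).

Treewidth 2.
One optimal decomposition is:
Bags: B1 = {5, 6, 9}  B2 = {1, 5, 9}  B3 = {1, 3, 9}  B4 = {1, 8, 9}  B5 = {0, 3, 9}  B6 = {1, 4, 9}  B7 = {1, 7, 9}  B8 = {2, 5, 9}
Tree: B1–B2, B2–B3, B2–B4, B3–B5, B4–B6, B4–B7, B1–B8

Every bag has size at most 3, so the width is 3 − 1 = 2 and tw(G) ≤ 2. Conversely, {0, 3, 9} is a clique of size 3, and the vertices of any clique must share a bag in every tree decomposition; so some bag has ≥ 3 vertices and tw(G) ≥ 2. The upper and lower bounds meet at 2, so that is the treewidth.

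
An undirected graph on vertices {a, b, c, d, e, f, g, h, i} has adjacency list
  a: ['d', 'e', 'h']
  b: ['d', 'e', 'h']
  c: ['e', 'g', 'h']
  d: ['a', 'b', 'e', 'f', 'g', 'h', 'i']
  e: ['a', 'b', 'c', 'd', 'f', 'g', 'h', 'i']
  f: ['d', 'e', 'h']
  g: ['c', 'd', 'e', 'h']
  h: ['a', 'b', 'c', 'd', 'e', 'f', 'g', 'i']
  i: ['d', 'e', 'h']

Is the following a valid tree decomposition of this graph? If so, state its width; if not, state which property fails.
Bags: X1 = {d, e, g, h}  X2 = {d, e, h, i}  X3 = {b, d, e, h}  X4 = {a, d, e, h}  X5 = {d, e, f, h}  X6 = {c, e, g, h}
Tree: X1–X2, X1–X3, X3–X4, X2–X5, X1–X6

Yes; width 3.

Checking the three conditions: (i) the bags cover all of {a, b, c, d, e, f, g, h, i}; (ii) for each edge, some bag contains both endpoints; (iii) the bags containing any fixed vertex form a subtree. All hold, so the decomposition is valid with width 4 − 1 = 3.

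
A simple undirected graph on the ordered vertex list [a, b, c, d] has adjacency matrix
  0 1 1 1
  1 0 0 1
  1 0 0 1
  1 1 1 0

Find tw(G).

2

A width-2 tree decomposition is:
Bags: B1 = {a, c, d}  B2 = {a, b, d}
Tree: B1–B2
Every bag has size at most 3, so the width is 3 − 1 = 2 and tw(G) ≤ 2. On the other hand G contains the 3-clique {a, c, d}. A clique must lie in a single bag of any decomposition, so no decomposition can have width below 2. The upper and lower bounds meet at 2, so that is the treewidth.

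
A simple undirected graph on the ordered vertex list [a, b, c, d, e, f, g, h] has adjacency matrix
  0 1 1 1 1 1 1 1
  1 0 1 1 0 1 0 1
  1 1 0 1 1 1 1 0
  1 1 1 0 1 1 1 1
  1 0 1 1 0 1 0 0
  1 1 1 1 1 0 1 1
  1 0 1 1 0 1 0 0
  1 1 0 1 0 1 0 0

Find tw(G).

4

A width-4 tree decomposition is:
Bags: B1 = {a, b, c, d, f}  B2 = {a, c, d, f, g}  B3 = {a, b, d, f, h}  B4 = {a, c, d, e, f}
Tree: B1–B2, B1–B3, B2–B4
The largest bag has 5 vertices, giving width 4; this decomposition certifies tw(G) ≤ 4. On the other hand G contains the 5-clique {a, b, d, f, h}. A clique must lie in a single bag of any decomposition, so no decomposition can have width below 4. Therefore the treewidth is 4.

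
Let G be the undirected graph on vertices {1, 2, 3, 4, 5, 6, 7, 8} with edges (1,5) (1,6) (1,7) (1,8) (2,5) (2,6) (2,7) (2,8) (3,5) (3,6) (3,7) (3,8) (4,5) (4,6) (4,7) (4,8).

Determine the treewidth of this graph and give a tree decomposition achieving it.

Each bag holds 5 vertices, so the decomposition has width 4, which upper-bounds the treewidth. For the lower bound: the 5 vertex sets {1,7}, {3,8}, {4,5}, {2}, {6} are disjoint, each induces a connected subgraph, and every pair is joined by at least one edge of G. Contracting each set to a single vertex therefore yields K_{5} as a minor, and since treewidth is minor-monotone, tw(G) ≥ tw(K_{5}) = 4. The upper and lower bounds meet at 4, so that is the treewidth.

Treewidth 4.
One optimal decomposition is:
Bags: B1 = {1, 2, 3, 4, 7}  B2 = {1, 2, 3, 4, 8}  B3 = {1, 2, 3, 4, 5}  B4 = {1, 2, 3, 4, 6}
Tree: B1–B2, B2–B3, B3–B4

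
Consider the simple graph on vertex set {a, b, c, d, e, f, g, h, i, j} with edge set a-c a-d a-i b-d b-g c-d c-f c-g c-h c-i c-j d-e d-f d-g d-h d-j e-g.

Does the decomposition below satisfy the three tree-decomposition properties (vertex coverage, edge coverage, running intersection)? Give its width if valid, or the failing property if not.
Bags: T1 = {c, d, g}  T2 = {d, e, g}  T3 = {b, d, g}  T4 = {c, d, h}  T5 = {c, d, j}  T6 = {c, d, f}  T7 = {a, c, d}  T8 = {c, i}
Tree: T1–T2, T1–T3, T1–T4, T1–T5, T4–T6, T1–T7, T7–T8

A tree decomposition must satisfy three properties: every vertex lies in some bag; for every edge, both endpoints lie together in some bag; and for every vertex, the bags containing it form a connected subtree. Here edge (a,i) lies in no bag, so the decomposition is invalid.

No — edge (a,i) lies in no bag.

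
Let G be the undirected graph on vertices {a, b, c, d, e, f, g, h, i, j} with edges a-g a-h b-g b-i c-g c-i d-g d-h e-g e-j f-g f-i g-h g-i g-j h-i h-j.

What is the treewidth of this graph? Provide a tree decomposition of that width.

Every bag has size at most 3, so the width is 3 − 1 = 2 and tw(G) ≤ 2. On the other hand G contains the 3-clique {f, g, i}. A clique must lie in a single bag of any decomposition, so no decomposition can have width below 2. Combining the bounds, tw(G) = 2.

Treewidth 2.
Bags: B1 = {c, g, i}  B2 = {g, h, i}  B3 = {a, g, h}  B4 = {g, h, j}  B5 = {d, g, h}  B6 = {f, g, i}  B7 = {e, g, j}  B8 = {b, g, i}
Tree: B1–B2, B2–B3, B3–B4, B2–B5, B1–B6, B4–B7, B1–B8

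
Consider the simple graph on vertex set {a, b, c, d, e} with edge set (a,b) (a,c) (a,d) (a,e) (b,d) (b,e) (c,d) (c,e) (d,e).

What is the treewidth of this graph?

3

A width-3 tree decomposition is:
Bags: B1 = {a, c, d, e}  B2 = {a, b, d, e}
Tree: B1–B2
Every bag has size at most 4, so the width is 4 − 1 = 3 and tw(G) ≤ 3. On the other hand G contains the 4-clique {a, c, d, e}. A clique must lie in a single bag of any decomposition, so no decomposition can have width below 3. The upper and lower bounds meet at 3, so that is the treewidth.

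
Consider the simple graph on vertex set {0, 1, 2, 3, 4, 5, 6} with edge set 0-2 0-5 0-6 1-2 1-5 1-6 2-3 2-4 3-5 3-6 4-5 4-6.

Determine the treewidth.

A width-3 tree decomposition is:
Bags: B1 = {2, 4, 5, 6}  B2 = {2, 3, 5, 6}  B3 = {0, 2, 5, 6}  B4 = {1, 2, 5, 6}
Tree: B1–B2, B2–B3, B3–B4
Each bag holds 4 vertices, so the decomposition has width 3, which upper-bounds the treewidth. For the lower bound: the 4 vertex sets {4,5}, {2,3}, {6}, {0} are disjoint, each induces a connected subgraph, and every pair is joined by at least one edge of G. Contracting each set to a single vertex therefore yields K_{4} as a minor, and since treewidth is minor-monotone, tw(G) ≥ tw(K_{4}) = 3. Therefore the treewidth is 3.

3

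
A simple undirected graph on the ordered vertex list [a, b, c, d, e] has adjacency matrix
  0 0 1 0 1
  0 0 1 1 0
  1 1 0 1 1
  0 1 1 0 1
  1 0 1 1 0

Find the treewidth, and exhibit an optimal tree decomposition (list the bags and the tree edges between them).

Every bag has size at most 3, so the width is 3 − 1 = 2 and tw(G) ≤ 2. On the other hand G contains the 3-clique {c, d, e}. A clique must lie in a single bag of any decomposition, so no decomposition can have width below 2. Combining the bounds, tw(G) = 2.

Treewidth 2.
One such decomposition:
Bags: B1 = {c, d, e}  B2 = {a, c, e}  B3 = {b, c, d}
Tree: B1–B2, B1–B3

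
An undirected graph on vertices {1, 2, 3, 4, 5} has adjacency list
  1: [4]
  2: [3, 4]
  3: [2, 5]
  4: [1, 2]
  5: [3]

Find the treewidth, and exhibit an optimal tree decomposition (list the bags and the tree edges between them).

The largest bag has 2 vertices, giving width 1; this decomposition certifies tw(G) ≤ 1. Since G has at least one edge (e.g. 5–3), it is not an edgeless graph, so tw(G) ≥ 1. The upper and lower bounds meet at 1, so that is the treewidth.

Treewidth 1.
One such decomposition:
Bags: B1 = {3, 5}  B2 = {2, 3}  B3 = {2, 4}  B4 = {1, 4}
Tree: B1–B2, B2–B3, B3–B4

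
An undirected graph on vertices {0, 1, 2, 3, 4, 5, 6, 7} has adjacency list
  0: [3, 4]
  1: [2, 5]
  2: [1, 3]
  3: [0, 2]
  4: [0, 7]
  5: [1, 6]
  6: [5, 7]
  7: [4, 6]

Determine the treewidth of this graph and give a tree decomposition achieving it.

Treewidth 2.
One such decomposition:
Bags: B1 = {1, 2, 5}  B2 = {2, 5, 6}  B3 = {2, 6, 7}  B4 = {2, 4, 7}  B5 = {0, 2, 4}  B6 = {0, 2, 3}
Tree: B1–B2, B2–B3, B3–B4, B4–B5, B5–B6

Every bag has size at most 3, so the width is 3 − 1 = 2 and tw(G) ≤ 2. For the lower bound, G contains the cycle 2–1–5–6–7–4–0–3–2, so G is not a forest; only forests have treewidth ≤ 1, hence tw(G) ≥ 2. The upper and lower bounds meet at 2, so that is the treewidth.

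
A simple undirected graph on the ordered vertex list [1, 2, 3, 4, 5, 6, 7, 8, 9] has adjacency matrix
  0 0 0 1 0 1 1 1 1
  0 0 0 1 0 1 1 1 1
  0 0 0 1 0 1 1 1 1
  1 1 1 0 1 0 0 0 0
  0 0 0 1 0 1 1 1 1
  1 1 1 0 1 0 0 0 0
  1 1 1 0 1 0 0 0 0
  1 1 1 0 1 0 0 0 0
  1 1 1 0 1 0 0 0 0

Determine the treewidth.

A width-4 tree decomposition is:
Bags: B1 = {1, 2, 3, 5, 6}  B2 = {1, 2, 3, 5, 8}  B3 = {1, 2, 3, 5, 9}  B4 = {1, 2, 3, 4, 5}  B5 = {1, 2, 3, 5, 7}
Tree: B1–B2, B2–B3, B3–B4, B4–B5
The largest bag has 5 vertices, giving width 4; this decomposition certifies tw(G) ≤ 4. For the lower bound: the 5 vertex sets {5,6}, {2,8}, {1,9}, {3}, {4} are disjoint, each induces a connected subgraph, and every pair is joined by at least one edge of G. Contracting each set to a single vertex therefore yields K_{5} as a minor, and since treewidth is minor-monotone, tw(G) ≥ tw(K_{5}) = 4. Combining the bounds, tw(G) = 4.

4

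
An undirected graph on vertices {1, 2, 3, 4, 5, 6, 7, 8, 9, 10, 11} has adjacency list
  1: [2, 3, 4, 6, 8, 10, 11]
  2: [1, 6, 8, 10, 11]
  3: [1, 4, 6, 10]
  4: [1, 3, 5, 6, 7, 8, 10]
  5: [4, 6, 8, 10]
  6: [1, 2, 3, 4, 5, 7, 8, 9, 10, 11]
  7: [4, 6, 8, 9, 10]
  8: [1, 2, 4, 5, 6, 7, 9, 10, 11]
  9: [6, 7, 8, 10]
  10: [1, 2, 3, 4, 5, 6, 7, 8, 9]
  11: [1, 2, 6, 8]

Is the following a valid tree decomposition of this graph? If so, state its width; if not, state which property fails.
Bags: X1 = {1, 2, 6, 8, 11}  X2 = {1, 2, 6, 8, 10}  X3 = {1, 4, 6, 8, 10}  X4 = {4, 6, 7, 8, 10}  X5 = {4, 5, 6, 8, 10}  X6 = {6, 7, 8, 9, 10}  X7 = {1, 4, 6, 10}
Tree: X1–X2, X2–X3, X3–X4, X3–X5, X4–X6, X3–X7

A tree decomposition must satisfy three properties: every vertex lies in some bag; for every edge, both endpoints lie together in some bag; and for every vertex, the bags containing it form a connected subtree. Here vertex 3 appears in no bag, so the decomposition is invalid.

No — vertex 3 appears in no bag.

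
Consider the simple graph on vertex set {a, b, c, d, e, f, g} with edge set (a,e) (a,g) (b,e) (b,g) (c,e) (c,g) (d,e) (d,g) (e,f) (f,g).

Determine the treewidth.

2

A width-2 tree decomposition is:
Bags: B1 = {b, e, g}  B2 = {d, e, g}  B3 = {c, e, g}  B4 = {a, e, g}  B5 = {e, f, g}
Tree: B1–B2, B2–B3, B3–B4, B4–B5
Each bag holds 3 vertices, so the decomposition has width 2, which upper-bounds the treewidth. Since g–b–e–d–g is a cycle in G, G is not acyclic. Forests are exactly the graphs of treewidth ≤ 1, so tw(G) ≥ 2. Hence tw(G) = 2 exactly.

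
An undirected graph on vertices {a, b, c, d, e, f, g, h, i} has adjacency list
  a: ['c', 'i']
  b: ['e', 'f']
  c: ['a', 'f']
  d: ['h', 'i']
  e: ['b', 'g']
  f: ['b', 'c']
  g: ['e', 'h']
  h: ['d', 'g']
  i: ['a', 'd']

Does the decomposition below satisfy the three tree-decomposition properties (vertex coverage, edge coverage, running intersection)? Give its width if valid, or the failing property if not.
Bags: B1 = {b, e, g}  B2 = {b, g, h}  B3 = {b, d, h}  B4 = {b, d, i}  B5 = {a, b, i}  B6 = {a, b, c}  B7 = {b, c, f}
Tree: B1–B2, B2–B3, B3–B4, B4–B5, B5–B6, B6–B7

Yes; width 2.

Checking the three conditions: (i) the bags cover all of {a, b, c, d, e, f, g, h, i}; (ii) for each edge, some bag contains both endpoints; (iii) the bags containing any fixed vertex form a subtree. All hold, so the decomposition is valid with width 3 − 1 = 2.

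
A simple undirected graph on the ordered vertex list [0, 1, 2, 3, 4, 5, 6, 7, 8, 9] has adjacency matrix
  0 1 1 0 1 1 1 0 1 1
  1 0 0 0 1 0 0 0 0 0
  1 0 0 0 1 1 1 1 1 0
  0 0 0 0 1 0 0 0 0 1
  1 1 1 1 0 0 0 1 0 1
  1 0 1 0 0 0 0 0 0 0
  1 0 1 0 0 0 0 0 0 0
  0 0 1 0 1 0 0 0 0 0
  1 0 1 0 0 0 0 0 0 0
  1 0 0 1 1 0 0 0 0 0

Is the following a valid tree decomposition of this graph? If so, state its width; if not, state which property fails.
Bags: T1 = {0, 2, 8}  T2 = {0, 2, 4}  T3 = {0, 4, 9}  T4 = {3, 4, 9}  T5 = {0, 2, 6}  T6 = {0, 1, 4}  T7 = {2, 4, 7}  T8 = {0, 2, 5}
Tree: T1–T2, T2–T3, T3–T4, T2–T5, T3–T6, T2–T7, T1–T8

Checking the three conditions: (i) the bags cover all of {0, 1, 2, 3, 4, 5, 6, 7, 8, 9}; (ii) for each edge, some bag contains both endpoints; (iii) the bags containing any fixed vertex form a subtree. All hold, so the decomposition is valid with width 3 − 1 = 2.

Yes; width 2.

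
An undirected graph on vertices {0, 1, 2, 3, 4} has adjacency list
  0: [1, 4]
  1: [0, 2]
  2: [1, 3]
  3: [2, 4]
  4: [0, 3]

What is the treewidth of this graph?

2

A width-2 tree decomposition is:
Bags: B1 = {2, 3, 4}  B2 = {0, 2, 4}  B3 = {0, 1, 2}
Tree: B1–B2, B2–B3
The largest bag has 3 vertices, giving width 2; this decomposition certifies tw(G) ≤ 2. The edges 2–3–4–0–1–2 form a cycle, so G is not a tree and its treewidth is at least 2. Combining the bounds, tw(G) = 2.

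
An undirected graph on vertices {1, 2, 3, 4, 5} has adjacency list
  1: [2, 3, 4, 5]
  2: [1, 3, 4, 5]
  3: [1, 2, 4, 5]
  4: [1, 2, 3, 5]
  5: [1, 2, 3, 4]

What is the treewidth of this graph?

4

A width-4 tree decomposition is:
Bags: B1 = {1, 2, 3, 4, 5}
Tree: (single bag)
A single bag containing all 5 vertices is trivially a valid decomposition of width 4. For the lower bound, the 5 vertices {1, 2, 3, 4, 5} are pairwise adjacent, and any tree decomposition puts a clique entirely inside one bag — forcing width ≥ 4. Hence tw(G) = 4 exactly.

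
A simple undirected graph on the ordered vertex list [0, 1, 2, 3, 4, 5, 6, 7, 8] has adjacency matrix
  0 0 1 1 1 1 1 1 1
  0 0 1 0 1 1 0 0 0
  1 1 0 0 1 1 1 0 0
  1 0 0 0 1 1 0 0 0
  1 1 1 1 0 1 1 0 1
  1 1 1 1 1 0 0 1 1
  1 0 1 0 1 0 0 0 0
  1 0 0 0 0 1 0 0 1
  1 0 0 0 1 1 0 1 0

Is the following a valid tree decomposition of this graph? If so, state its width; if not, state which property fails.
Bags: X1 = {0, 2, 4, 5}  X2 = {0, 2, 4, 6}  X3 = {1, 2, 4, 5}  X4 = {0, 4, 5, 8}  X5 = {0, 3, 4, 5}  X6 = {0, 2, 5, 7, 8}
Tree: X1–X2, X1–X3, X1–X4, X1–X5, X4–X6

A tree decomposition must satisfy three properties: every vertex lies in some bag; for every edge, both endpoints lie together in some bag; and for every vertex, the bags containing it form a connected subtree. Here bags containing vertex 2 are not connected in the tree, so the decomposition is invalid.

No — bags containing vertex 2 are not connected in the tree.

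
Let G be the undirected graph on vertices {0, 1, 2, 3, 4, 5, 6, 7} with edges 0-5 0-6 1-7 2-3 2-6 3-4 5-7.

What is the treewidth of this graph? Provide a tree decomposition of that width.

Every bag has size at most 2, so the width is 2 − 1 = 1 and tw(G) ≤ 1. G has an edge, so its treewidth is at least 1. The upper and lower bounds meet at 1, so that is the treewidth.

Treewidth 1.
Bags: B1 = {3, 4}  B2 = {2, 3}  B3 = {2, 6}  B4 = {0, 6}  B5 = {0, 5}  B6 = {5, 7}  B7 = {1, 7}
Tree: B1–B2, B2–B3, B3–B4, B4–B5, B5–B6, B6–B7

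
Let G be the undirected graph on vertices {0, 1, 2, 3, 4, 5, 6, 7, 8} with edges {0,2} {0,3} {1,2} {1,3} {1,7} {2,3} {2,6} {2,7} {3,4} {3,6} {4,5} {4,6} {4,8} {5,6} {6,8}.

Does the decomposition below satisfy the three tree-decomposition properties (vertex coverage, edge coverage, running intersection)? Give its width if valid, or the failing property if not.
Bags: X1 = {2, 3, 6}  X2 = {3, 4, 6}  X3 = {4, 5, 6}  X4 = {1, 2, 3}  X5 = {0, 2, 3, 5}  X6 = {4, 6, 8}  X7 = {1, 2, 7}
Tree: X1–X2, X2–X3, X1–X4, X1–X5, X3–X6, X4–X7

A tree decomposition must satisfy three properties: every vertex lies in some bag; for every edge, both endpoints lie together in some bag; and for every vertex, the bags containing it form a connected subtree. Here bags containing vertex 5 are not connected in the tree, so the decomposition is invalid.

No — bags containing vertex 5 are not connected in the tree.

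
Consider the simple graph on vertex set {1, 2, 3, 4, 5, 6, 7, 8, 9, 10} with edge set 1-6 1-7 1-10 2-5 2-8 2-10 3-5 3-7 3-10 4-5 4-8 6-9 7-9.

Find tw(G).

2

A width-2 tree decomposition is:
Bags: B1 = {6, 7, 9}  B2 = {1, 6, 7}  B3 = {1, 3, 7}  B4 = {1, 3, 10}  B5 = {3, 5, 10}  B6 = {2, 5, 10}  B7 = {2, 4, 5}  B8 = {2, 4, 8}
Tree: B1–B2, B2–B3, B3–B4, B4–B5, B5–B6, B6–B7, B7–B8
Each bag holds 3 vertices, so the decomposition has width 2, which upper-bounds the treewidth. For the lower bound, G contains the cycle 9–6–1–7–9, so G is not a forest; only forests have treewidth ≤ 1, hence tw(G) ≥ 2. Hence tw(G) = 2 exactly.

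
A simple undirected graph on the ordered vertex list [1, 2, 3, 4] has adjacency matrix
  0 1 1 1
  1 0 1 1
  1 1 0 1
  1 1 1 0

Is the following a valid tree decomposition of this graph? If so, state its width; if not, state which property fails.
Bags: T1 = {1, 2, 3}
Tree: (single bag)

No — vertex 4 appears in no bag.

A tree decomposition must satisfy three properties: every vertex lies in some bag; for every edge, both endpoints lie together in some bag; and for every vertex, the bags containing it form a connected subtree. Here vertex 4 appears in no bag, so the decomposition is invalid.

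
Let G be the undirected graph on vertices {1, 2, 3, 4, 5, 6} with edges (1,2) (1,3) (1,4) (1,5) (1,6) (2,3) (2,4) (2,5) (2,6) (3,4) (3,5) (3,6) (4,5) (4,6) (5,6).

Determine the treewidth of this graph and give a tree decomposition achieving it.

Treewidth 5.
One such decomposition:
Bags: B1 = {1, 2, 3, 4, 5, 6}
Tree: (single bag)

A single bag containing all 6 vertices is trivially a valid decomposition of width 5. On the other hand G contains the 6-clique {1, 2, 3, 4, 5, 6}. A clique must lie in a single bag of any decomposition, so no decomposition can have width below 5. The upper and lower bounds meet at 5, so that is the treewidth.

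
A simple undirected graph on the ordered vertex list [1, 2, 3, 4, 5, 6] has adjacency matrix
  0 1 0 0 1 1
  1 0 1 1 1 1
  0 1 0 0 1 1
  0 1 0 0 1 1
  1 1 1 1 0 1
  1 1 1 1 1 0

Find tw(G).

3

A width-3 tree decomposition is:
Bags: B1 = {2, 4, 5, 6}  B2 = {2, 3, 5, 6}  B3 = {1, 2, 5, 6}
Tree: B1–B2, B1–B3
Each bag holds 4 vertices, so the decomposition has width 3, which upper-bounds the treewidth. Conversely, {1, 2, 5, 6} is a clique of size 4, and the vertices of any clique must share a bag in every tree decomposition; so some bag has ≥ 4 vertices and tw(G) ≥ 3. Hence tw(G) = 3 exactly.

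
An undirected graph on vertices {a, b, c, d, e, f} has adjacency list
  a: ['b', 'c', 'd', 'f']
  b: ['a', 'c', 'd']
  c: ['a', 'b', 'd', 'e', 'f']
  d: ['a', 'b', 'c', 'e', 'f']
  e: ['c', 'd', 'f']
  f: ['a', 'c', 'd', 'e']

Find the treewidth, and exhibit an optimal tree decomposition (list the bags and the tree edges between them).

Treewidth 3.
One optimal decomposition is:
Bags: B1 = {a, b, c, d}  B2 = {a, c, d, f}  B3 = {c, d, e, f}
Tree: B1–B2, B2–B3

Each bag holds 4 vertices, so the decomposition has width 3, which upper-bounds the treewidth. For the lower bound, the 4 vertices {c, d, e, f} are pairwise adjacent, and any tree decomposition puts a clique entirely inside one bag — forcing width ≥ 3. Therefore the treewidth is 3.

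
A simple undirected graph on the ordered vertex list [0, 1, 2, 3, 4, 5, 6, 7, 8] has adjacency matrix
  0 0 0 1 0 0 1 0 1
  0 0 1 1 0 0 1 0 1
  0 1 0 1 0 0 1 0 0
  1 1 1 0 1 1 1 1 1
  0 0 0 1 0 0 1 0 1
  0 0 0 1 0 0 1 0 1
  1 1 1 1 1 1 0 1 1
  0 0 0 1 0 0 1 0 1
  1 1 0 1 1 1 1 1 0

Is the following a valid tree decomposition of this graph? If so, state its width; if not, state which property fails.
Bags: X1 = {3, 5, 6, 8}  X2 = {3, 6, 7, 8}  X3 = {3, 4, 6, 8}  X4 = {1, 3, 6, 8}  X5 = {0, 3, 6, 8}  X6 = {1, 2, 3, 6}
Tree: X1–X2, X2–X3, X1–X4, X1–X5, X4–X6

Checking the three conditions: (i) the bags cover all of {0, 1, 2, 3, 4, 5, 6, 7, 8}; (ii) for each edge, some bag contains both endpoints; (iii) the bags containing any fixed vertex form a subtree. All hold, so the decomposition is valid with width 4 − 1 = 3.

Yes; width 3.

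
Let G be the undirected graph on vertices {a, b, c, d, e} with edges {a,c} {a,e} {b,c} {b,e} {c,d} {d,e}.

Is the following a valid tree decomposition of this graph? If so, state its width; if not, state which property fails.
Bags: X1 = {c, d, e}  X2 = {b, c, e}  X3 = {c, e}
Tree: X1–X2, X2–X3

No — vertex a appears in no bag.

A tree decomposition must satisfy three properties: every vertex lies in some bag; for every edge, both endpoints lie together in some bag; and for every vertex, the bags containing it form a connected subtree. Here vertex a appears in no bag, so the decomposition is invalid.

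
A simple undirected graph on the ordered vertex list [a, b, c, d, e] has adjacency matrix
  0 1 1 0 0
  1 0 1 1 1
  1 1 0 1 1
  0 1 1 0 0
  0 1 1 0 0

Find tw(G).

A width-2 tree decomposition is:
Bags: B1 = {b, c, e}  B2 = {a, b, c}  B3 = {b, c, d}
Tree: B1–B2, B1–B3
Each bag holds 3 vertices, so the decomposition has width 2, which upper-bounds the treewidth. On the other hand G contains the 3-clique {b, c, d}. A clique must lie in a single bag of any decomposition, so no decomposition can have width below 2. Combining the bounds, tw(G) = 2.

2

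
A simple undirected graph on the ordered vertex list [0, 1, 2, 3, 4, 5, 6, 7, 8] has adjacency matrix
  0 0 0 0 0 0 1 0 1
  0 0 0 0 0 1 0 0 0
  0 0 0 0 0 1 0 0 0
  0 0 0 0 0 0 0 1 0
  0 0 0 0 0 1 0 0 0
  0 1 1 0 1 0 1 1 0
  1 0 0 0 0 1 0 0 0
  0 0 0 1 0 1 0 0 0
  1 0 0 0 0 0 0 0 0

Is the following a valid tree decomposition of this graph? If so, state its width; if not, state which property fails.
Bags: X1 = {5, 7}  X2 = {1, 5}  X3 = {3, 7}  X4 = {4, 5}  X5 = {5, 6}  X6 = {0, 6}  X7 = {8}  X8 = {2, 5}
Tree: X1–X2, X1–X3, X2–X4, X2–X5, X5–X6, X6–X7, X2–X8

No — edge (0,8) lies in no bag.

A tree decomposition must satisfy three properties: every vertex lies in some bag; for every edge, both endpoints lie together in some bag; and for every vertex, the bags containing it form a connected subtree. Here edge (0,8) lies in no bag, so the decomposition is invalid.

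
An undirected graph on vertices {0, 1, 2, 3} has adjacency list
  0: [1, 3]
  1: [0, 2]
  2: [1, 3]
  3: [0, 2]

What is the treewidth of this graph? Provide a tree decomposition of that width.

Every bag has size at most 3, so the width is 3 − 1 = 2 and tw(G) ≤ 2. For the lower bound, G contains the cycle 2–1–0–3–2, so G is not a forest; only forests have treewidth ≤ 1, hence tw(G) ≥ 2. The upper and lower bounds meet at 2, so that is the treewidth.

Treewidth 2.
Bags: B1 = {0, 1, 2}  B2 = {0, 2, 3}
Tree: B1–B2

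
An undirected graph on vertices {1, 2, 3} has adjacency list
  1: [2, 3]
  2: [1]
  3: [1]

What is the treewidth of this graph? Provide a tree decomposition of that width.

The largest bag has 2 vertices, giving width 1; this decomposition certifies tw(G) ≤ 1. Since G has at least one edge (e.g. 1–2), it is not an edgeless graph, so tw(G) ≥ 1. Therefore the treewidth is 1.

Treewidth 1.
One optimal decomposition is:
Bags: B1 = {1, 2}  B2 = {1, 3}
Tree: B1–B2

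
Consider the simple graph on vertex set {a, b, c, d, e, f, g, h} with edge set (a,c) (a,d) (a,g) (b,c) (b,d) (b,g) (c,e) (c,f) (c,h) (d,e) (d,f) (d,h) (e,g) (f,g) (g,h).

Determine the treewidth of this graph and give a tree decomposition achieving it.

Every bag has size at most 4, so the width is 4 − 1 = 3 and tw(G) ≤ 3. For the lower bound: the 4 vertex sets {a,d}, {b,g}, {c}, {f} are disjoint, each induces a connected subgraph, and every pair is joined by at least one edge of G. Contracting each set to a single vertex therefore yields K_{4} as a minor, and since treewidth is minor-monotone, tw(G) ≥ tw(K_{4}) = 3. Therefore the treewidth is 3.

Treewidth 3.
One such decomposition:
Bags: B1 = {a, c, d, g}  B2 = {b, c, d, g}  B3 = {c, d, f, g}  B4 = {c, d, e, g}  B5 = {c, d, g, h}
Tree: B1–B2, B2–B3, B3–B4, B4–B5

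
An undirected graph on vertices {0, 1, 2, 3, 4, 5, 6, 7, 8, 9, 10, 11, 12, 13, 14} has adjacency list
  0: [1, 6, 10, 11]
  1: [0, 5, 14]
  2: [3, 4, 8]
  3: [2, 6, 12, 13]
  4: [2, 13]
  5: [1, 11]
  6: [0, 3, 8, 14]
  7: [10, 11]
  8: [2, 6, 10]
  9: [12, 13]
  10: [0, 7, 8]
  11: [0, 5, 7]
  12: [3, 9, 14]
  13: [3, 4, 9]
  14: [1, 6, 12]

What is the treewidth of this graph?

A width-3 tree decomposition is:
Bags: B1 = {4, 9, 12, 13}  B2 = {3, 4, 12, 13}  B3 = {2, 3, 4, 12}  B4 = {2, 3, 12, 14}  B5 = {2, 3, 6, 14}  B6 = {2, 6, 8, 14}  B7 = {1, 6, 8, 14}  B8 = {0, 1, 6, 8}  B9 = {0, 1, 8, 10}  B10 = {0, 1, 5, 10}  B11 = {0, 5, 10, 11}  B12 = {5, 7, 10, 11}
Tree: B1–B2, B2–B3, B3–B4, B4–B5, B5–B6, B6–B7, B7–B8, B8–B9, B9–B10, B10–B11, B11–B12
The largest bag has 4 vertices, giving width 3; this decomposition certifies tw(G) ≤ 3. For the lower bound: the 4 vertex sets {4,9,13}, {12}, {3}, {2,6,8,14} are disjoint, each induces a connected subgraph, and every pair is joined by at least one edge of G. Contracting each set to a single vertex therefore yields K_{4} as a minor, and since treewidth is minor-monotone, tw(G) ≥ tw(K_{4}) = 3. Therefore the treewidth is 3.

3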